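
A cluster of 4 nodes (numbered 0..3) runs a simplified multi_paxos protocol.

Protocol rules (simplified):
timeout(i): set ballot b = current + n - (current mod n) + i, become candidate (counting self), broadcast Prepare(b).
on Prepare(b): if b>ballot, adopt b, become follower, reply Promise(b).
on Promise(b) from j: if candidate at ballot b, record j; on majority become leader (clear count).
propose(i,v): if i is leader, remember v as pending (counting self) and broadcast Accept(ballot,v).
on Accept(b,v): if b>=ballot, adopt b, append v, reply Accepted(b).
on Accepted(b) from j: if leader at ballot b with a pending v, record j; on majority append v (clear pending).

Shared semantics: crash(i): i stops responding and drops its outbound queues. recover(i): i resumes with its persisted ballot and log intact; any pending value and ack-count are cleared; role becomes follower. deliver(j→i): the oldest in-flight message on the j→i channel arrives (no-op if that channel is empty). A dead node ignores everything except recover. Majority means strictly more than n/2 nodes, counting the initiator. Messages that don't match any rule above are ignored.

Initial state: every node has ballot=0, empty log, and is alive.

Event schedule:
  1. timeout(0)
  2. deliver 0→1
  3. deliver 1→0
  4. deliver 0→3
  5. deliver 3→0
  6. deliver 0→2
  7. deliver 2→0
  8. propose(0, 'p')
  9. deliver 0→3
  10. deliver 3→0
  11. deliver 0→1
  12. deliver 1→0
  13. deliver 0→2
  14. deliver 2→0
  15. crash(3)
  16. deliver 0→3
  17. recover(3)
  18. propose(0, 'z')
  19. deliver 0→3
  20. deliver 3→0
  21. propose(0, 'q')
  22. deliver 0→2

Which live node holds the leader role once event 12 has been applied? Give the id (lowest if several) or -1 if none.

after 1 — timeout(0): n0:cand/b4/[-]
after 2 — deliver 0→1: n1:foll/b4/[-]
after 3 — deliver 1→0: ·
after 4 — deliver 0→3: n3:foll/b4/[-]
after 5 — deliver 3→0: n0:lead/b4/[-]
after 6 — deliver 0→2: n2:foll/b4/[-]
after 7 — deliver 2→0: ·
after 8 — propose(0,'p'): ·
after 9 — deliver 0→3: n3:foll/b4/[p]
after 10 — deliver 3→0: ·
after 11 — deliver 0→1: n1:foll/b4/[p]
after 12 — deliver 1→0: n0:lead/b4/[p]

0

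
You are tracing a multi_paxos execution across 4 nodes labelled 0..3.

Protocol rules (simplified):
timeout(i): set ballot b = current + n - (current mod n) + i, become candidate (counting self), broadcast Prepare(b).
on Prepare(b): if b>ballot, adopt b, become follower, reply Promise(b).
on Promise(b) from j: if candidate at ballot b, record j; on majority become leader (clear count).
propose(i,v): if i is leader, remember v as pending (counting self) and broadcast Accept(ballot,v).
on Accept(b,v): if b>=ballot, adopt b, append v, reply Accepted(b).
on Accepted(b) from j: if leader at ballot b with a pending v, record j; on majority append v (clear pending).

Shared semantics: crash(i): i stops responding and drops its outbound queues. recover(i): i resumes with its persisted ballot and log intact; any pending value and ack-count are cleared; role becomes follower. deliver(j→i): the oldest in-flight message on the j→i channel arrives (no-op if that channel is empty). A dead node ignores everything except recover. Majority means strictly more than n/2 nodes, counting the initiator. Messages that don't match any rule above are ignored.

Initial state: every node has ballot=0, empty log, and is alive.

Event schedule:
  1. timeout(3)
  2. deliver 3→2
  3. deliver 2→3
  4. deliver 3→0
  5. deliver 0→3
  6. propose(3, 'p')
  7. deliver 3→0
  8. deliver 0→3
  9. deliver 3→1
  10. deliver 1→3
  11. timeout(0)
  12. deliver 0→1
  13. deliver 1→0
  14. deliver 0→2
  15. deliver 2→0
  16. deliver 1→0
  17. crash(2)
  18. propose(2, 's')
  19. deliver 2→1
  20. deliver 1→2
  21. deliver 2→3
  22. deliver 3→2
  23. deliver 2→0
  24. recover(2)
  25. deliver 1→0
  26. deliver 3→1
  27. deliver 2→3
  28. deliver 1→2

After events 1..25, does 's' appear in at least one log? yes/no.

no

step 1 timeout(3): 3={cand,b=7,log=-}
step 2 deliver 3→2: 2={foll,b=7,log=-}
step 3 deliver 2→3: —
step 4 deliver 3→0: 0={foll,b=7,log=-}
step 5 deliver 0→3: 3={lead,b=7,log=-}
step 6 propose(3,'p'): —
step 7 deliver 3→0: 0={foll,b=7,log=p}
step 8 deliver 0→3: —
step 9 deliver 3→1: 1={foll,b=7,log=-}
step 10 deliver 1→3: —
step 11 timeout(0): 0={cand,b=8,log=p}
step 12 deliver 0→1: 1={foll,b=8,log=-}
step 13 deliver 1→0: —
step 14 deliver 0→2: 2={foll,b=8,log=-}
step 15 deliver 2→0: 0={lead,b=8,log=p}
step 16 deliver 1→0: —
step 17 crash(2): 2={✗foll,b=8,log=-}
step 18 propose(2,'s'): —
step 19 deliver 2→1: —
step 20 deliver 1→2: —
step 21 deliver 2→3: —
step 22 deliver 3→2: —
step 23 deliver 2→0: —
step 24 recover(2): 2={foll,b=8,log=-}
step 25 deliver 1→0: —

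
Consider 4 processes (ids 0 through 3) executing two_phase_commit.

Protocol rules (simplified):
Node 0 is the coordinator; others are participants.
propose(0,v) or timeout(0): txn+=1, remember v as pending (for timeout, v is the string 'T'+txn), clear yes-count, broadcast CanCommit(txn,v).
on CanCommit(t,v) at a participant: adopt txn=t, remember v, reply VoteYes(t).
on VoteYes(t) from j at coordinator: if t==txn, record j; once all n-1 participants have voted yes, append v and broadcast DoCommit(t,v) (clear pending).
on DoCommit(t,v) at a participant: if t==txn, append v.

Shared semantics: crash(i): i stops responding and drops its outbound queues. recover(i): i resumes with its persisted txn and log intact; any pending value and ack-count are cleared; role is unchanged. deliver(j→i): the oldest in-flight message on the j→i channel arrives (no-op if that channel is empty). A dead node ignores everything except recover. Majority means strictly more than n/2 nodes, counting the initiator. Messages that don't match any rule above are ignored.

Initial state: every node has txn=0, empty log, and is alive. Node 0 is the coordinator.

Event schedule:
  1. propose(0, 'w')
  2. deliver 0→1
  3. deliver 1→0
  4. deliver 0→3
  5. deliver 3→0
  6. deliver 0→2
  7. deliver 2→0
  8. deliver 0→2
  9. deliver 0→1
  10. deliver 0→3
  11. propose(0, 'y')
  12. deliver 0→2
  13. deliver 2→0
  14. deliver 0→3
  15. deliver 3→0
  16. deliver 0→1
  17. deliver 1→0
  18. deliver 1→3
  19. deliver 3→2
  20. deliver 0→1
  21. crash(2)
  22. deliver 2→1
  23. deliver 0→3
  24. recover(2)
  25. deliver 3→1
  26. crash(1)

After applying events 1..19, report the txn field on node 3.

after 1 — propose(0,'w'): n0:coor/t1/[-]
after 2 — deliver 0→1: n1:part/t1/[-]
after 3 — deliver 1→0: ·
after 4 — deliver 0→3: n3:part/t1/[-]
after 5 — deliver 3→0: ·
after 6 — deliver 0→2: n2:part/t1/[-]
after 7 — deliver 2→0: n0:coor/t1/[w]
after 8 — deliver 0→2: n2:part/t1/[w]
after 9 — deliver 0→1: n1:part/t1/[w]
after 10 — deliver 0→3: n3:part/t1/[w]
after 11 — propose(0,'y'): n0:coor/t2/[w]
after 12 — deliver 0→2: n2:part/t2/[w]
after 13 — deliver 2→0: ·
after 14 — deliver 0→3: n3:part/t2/[w]
after 15 — deliver 3→0: ·
after 16 — deliver 0→1: n1:part/t2/[w]
after 17 — deliver 1→0: n0:coor/t2/[w,y]
after 18 — deliver 1→3: ·
after 19 — deliver 3→2: ·

2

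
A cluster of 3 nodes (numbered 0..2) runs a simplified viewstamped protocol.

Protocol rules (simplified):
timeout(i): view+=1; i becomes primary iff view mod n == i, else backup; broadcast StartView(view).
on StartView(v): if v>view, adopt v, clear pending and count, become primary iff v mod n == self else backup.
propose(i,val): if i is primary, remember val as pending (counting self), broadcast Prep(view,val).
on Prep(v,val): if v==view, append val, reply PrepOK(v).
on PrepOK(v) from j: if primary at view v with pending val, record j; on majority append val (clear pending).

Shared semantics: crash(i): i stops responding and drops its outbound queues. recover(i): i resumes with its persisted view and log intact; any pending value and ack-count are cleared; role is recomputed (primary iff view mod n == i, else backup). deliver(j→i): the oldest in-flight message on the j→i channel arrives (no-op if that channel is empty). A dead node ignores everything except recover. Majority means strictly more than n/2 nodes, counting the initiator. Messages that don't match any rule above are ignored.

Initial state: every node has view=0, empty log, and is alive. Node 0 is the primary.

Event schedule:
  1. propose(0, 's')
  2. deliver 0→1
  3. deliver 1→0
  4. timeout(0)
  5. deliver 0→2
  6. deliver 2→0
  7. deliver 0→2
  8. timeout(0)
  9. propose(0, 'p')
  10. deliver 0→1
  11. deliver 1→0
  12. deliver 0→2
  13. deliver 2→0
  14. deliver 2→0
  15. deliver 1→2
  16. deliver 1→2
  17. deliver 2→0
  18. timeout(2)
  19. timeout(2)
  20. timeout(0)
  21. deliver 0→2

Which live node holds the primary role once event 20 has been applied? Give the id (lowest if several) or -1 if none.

[1] propose(0,'s') → ∅
[2] deliver 0→1 → N1(back v0 [s])
[3] deliver 1→0 → N0(prim v0 [s])
[4] timeout(0) → N0(back v1 [s])
[5] deliver 0→2 → N2(back v0 [s])
[6] deliver 2→0 → ∅
[7] deliver 0→2 → N2(back v1 [s])
[8] timeout(0) → N0(back v2 [s])
[9] propose(0,'p') → ∅
[10] deliver 0→1 → N1(prim v1 [s])
[11] deliver 1→0 → ∅
[12] deliver 0→2 → N2(prim v2 [s])
[13] deliver 2→0 → ∅
[14] deliver 2→0 → ∅
[15] deliver 1→2 → ∅
[16] deliver 1→2 → ∅
[17] deliver 2→0 → ∅
[18] timeout(2) → N2(back v3 [s])
[19] timeout(2) → N2(back v4 [s])
[20] timeout(0) → N0(prim v3 [s])

0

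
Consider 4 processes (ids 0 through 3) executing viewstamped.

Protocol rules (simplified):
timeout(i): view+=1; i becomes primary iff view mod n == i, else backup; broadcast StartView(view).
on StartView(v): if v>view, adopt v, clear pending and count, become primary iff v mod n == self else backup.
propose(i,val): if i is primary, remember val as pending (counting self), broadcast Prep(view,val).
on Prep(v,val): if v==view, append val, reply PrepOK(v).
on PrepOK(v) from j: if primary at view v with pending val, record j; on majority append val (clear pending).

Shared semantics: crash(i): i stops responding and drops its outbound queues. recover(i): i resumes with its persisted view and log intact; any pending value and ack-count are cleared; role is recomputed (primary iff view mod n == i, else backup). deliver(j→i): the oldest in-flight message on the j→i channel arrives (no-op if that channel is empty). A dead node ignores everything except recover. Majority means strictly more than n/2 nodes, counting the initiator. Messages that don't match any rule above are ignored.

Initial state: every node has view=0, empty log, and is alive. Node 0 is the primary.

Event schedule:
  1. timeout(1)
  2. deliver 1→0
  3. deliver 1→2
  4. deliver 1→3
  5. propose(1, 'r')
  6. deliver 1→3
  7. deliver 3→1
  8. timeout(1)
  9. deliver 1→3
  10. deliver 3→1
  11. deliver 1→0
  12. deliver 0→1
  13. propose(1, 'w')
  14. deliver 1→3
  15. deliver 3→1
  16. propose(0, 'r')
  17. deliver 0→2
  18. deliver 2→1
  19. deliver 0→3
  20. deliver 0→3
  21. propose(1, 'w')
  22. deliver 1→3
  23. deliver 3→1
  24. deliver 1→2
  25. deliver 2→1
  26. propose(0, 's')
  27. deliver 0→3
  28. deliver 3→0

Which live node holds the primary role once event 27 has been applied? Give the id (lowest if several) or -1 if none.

-1

step 1 timeout(1): 1={prim,v=1,log=-}
step 2 deliver 1→0: 0={back,v=1,log=-}
step 3 deliver 1→2: 2={back,v=1,log=-}
step 4 deliver 1→3: 3={back,v=1,log=-}
step 5 propose(1,'r'): —
step 6 deliver 1→3: 3={back,v=1,log=r}
step 7 deliver 3→1: —
step 8 timeout(1): 1={back,v=2,log=-}
step 9 deliver 1→3: 3={back,v=2,log=r}
step 10 deliver 3→1: —
step 11 deliver 1→0: 0={back,v=1,log=r}
step 12 deliver 0→1: —
step 13 propose(1,'w'): —
step 14 deliver 1→3: —
step 15 deliver 3→1: —
step 16 propose(0,'r'): —
step 17 deliver 0→2: —
step 18 deliver 2→1: —
step 19 deliver 0→3: —
step 20 deliver 0→3: —
step 21 propose(1,'w'): —
step 22 deliver 1→3: —
step 23 deliver 3→1: —
step 24 deliver 1→2: 2={back,v=1,log=r}
step 25 deliver 2→1: —
step 26 propose(0,'s'): —
step 27 deliver 0→3: —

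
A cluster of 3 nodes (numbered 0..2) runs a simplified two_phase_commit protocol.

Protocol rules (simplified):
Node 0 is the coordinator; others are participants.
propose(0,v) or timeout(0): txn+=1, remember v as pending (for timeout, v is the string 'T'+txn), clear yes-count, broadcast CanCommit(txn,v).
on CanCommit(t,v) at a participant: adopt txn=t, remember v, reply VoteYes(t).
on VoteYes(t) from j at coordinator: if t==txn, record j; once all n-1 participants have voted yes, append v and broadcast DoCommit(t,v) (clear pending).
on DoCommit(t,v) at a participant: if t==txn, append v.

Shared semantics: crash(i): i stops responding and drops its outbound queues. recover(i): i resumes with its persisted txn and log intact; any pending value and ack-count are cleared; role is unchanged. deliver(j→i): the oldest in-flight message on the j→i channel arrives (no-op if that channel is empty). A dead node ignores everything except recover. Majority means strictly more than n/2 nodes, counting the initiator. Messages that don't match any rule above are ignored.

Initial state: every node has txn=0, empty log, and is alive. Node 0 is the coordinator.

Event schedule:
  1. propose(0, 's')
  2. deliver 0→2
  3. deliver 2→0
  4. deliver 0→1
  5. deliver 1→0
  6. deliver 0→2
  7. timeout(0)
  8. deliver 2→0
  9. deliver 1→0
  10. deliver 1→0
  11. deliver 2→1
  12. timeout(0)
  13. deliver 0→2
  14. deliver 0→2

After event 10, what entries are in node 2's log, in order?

e1 propose(0,'s'): 0[coor,t=1,-]
e2 deliver 0→2: 2[part,t=1,-]
e3 deliver 2→0: ·
e4 deliver 0→1: 1[part,t=1,-]
e5 deliver 1→0: 0[coor,t=1,s]
e6 deliver 0→2: 2[part,t=1,s]
e7 timeout(0): 0[coor,t=2,s]
e8 deliver 2→0: ·
e9 deliver 1→0: ·
e10 deliver 1→0: ·

s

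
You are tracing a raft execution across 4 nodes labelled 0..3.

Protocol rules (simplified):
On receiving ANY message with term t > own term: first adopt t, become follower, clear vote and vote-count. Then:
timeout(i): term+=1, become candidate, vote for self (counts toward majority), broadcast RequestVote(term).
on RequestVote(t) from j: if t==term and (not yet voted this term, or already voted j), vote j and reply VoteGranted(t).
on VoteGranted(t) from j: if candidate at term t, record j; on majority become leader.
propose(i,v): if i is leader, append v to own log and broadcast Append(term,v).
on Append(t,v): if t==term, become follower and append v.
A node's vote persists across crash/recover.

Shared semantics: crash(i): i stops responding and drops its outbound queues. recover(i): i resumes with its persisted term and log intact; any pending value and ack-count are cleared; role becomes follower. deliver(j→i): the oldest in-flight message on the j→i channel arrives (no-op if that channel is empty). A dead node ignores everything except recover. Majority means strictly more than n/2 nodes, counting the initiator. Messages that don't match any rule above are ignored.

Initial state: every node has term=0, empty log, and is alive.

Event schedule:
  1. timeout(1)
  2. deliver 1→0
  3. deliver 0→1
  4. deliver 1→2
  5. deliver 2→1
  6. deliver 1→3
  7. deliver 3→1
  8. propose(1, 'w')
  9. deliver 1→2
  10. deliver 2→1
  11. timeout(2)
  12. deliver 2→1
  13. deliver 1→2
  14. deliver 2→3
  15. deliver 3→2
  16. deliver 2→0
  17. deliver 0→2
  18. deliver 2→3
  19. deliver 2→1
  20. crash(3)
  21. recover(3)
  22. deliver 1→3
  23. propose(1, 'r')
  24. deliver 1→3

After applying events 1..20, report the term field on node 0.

after 1 — timeout(1): n1:cand/t1/[-]
after 2 — deliver 1→0: n0:foll/t1/[-]
after 3 — deliver 0→1: ·
after 4 — deliver 1→2: n2:foll/t1/[-]
after 5 — deliver 2→1: n1:lead/t1/[-]
after 6 — deliver 1→3: n3:foll/t1/[-]
after 7 — deliver 3→1: ·
after 8 — propose(1,'w'): n1:lead/t1/[w]
after 9 — deliver 1→2: n2:foll/t1/[w]
after 10 — deliver 2→1: ·
after 11 — timeout(2): n2:cand/t2/[w]
after 12 — deliver 2→1: n1:foll/t2/[w]
after 13 — deliver 1→2: ·
after 14 — deliver 2→3: n3:foll/t2/[-]
after 15 — deliver 3→2: n2:lead/t2/[w]
after 16 — deliver 2→0: n0:foll/t2/[-]
after 17 — deliver 0→2: ·
after 18 — deliver 2→3: ·
after 19 — deliver 2→1: ·
after 20 — crash(3): n3:✗foll/t2/[-]

2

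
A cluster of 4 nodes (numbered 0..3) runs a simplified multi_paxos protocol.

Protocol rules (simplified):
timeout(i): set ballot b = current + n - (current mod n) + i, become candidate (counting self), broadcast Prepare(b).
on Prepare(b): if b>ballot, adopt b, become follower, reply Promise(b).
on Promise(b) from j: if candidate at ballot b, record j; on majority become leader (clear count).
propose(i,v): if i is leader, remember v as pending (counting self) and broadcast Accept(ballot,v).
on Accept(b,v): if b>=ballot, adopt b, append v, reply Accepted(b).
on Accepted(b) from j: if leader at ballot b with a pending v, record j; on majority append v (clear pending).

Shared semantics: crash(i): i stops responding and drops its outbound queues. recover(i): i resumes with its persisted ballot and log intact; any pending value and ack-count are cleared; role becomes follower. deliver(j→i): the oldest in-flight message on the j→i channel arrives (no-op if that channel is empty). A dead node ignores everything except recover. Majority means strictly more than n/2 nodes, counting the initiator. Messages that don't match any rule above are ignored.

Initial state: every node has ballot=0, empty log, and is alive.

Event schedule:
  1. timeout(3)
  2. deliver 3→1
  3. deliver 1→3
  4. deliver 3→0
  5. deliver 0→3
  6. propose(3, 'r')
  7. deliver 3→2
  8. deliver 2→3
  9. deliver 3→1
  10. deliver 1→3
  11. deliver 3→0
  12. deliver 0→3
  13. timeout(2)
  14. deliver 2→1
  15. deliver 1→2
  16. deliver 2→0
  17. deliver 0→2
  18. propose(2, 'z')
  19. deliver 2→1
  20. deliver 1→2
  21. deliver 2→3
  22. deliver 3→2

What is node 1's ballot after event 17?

after 1 — timeout(3): n3:cand/b7/[-]
after 2 — deliver 3→1: n1:foll/b7/[-]
after 3 — deliver 1→3: ·
after 4 — deliver 3→0: n0:foll/b7/[-]
after 5 — deliver 0→3: n3:lead/b7/[-]
after 6 — propose(3,'r'): ·
after 7 — deliver 3→2: n2:foll/b7/[-]
after 8 — deliver 2→3: ·
after 9 — deliver 3→1: n1:foll/b7/[r]
after 10 — deliver 1→3: ·
after 11 — deliver 3→0: n0:foll/b7/[r]
after 12 — deliver 0→3: n3:lead/b7/[r]
after 13 — timeout(2): n2:cand/b10/[-]
after 14 — deliver 2→1: n1:foll/b10/[r]
after 15 — deliver 1→2: ·
after 16 — deliver 2→0: n0:foll/b10/[r]
after 17 — deliver 0→2: n2:lead/b10/[-]

10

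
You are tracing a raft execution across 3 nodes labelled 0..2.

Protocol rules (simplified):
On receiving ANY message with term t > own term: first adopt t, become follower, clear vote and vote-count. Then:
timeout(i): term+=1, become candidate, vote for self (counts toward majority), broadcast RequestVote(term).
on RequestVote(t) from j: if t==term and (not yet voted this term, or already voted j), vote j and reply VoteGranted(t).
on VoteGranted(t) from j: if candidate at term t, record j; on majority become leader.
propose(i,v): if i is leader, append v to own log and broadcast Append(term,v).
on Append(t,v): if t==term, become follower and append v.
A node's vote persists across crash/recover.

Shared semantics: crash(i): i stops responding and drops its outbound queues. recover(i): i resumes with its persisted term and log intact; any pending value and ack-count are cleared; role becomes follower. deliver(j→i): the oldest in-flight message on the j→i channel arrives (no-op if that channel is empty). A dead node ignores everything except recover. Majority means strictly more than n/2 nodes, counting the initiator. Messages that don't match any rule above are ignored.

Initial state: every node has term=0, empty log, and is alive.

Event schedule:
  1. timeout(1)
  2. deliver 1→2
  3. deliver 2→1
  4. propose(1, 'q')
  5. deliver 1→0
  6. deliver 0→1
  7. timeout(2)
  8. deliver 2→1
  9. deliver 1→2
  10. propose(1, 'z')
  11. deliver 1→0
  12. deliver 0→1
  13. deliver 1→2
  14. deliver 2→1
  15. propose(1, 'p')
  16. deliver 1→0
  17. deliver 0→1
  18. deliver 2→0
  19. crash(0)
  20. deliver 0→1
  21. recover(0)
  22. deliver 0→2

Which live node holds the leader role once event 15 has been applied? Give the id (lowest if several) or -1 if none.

step 1 timeout(1): 1={cand,t=1,log=-}
step 2 deliver 1→2: 2={foll,t=1,log=-}
step 3 deliver 2→1: 1={lead,t=1,log=-}
step 4 propose(1,'q'): 1={lead,t=1,log=q}
step 5 deliver 1→0: 0={foll,t=1,log=-}
step 6 deliver 0→1: —
step 7 timeout(2): 2={cand,t=2,log=-}
step 8 deliver 2→1: 1={foll,t=2,log=q}
step 9 deliver 1→2: —
step 10 propose(1,'z'): —
step 11 deliver 1→0: 0={foll,t=1,log=q}
step 12 deliver 0→1: —
step 13 deliver 1→2: 2={lead,t=2,log=-}
step 14 deliver 2→1: —
step 15 propose(1,'p'): —

2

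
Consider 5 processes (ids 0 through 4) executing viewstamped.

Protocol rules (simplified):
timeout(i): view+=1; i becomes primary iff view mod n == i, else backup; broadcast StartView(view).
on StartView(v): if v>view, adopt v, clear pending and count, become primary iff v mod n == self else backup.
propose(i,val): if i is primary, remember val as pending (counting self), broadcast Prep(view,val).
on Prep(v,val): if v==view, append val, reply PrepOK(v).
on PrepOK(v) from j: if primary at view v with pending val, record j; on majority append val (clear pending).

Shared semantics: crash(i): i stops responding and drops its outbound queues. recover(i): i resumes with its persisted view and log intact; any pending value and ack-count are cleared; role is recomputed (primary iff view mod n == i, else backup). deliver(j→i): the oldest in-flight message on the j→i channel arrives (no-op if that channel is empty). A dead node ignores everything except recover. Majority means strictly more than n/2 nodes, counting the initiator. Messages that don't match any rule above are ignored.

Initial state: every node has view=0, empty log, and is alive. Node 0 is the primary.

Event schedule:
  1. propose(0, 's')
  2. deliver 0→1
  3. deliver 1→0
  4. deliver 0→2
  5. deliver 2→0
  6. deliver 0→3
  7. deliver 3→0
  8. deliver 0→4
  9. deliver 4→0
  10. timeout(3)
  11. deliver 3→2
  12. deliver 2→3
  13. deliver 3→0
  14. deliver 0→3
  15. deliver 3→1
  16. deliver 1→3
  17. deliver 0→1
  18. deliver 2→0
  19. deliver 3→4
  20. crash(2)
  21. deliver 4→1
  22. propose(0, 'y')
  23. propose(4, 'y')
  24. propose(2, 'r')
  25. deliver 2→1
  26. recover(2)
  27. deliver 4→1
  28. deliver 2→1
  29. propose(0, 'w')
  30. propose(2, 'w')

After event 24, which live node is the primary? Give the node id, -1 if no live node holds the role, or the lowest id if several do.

1

after 1 — propose(0,'s'): ·
after 2 — deliver 0→1: n1:back/v0/[s]
after 3 — deliver 1→0: ·
after 4 — deliver 0→2: n2:back/v0/[s]
after 5 — deliver 2→0: n0:prim/v0/[s]
after 6 — deliver 0→3: n3:back/v0/[s]
after 7 — deliver 3→0: ·
after 8 — deliver 0→4: n4:back/v0/[s]
after 9 — deliver 4→0: ·
after 10 — timeout(3): n3:back/v1/[s]
after 11 — deliver 3→2: n2:back/v1/[s]
after 12 — deliver 2→3: ·
after 13 — deliver 3→0: n0:back/v1/[s]
after 14 — deliver 0→3: ·
after 15 — deliver 3→1: n1:prim/v1/[s]
after 16 — deliver 1→3: ·
after 17 — deliver 0→1: ·
after 18 — deliver 2→0: ·
after 19 — deliver 3→4: n4:back/v1/[s]
after 20 — crash(2): n2:✗back/v1/[s]
after 21 — deliver 4→1: ·
after 22 — propose(0,'y'): ·
after 23 — propose(4,'y'): ·
after 24 — propose(2,'r'): ·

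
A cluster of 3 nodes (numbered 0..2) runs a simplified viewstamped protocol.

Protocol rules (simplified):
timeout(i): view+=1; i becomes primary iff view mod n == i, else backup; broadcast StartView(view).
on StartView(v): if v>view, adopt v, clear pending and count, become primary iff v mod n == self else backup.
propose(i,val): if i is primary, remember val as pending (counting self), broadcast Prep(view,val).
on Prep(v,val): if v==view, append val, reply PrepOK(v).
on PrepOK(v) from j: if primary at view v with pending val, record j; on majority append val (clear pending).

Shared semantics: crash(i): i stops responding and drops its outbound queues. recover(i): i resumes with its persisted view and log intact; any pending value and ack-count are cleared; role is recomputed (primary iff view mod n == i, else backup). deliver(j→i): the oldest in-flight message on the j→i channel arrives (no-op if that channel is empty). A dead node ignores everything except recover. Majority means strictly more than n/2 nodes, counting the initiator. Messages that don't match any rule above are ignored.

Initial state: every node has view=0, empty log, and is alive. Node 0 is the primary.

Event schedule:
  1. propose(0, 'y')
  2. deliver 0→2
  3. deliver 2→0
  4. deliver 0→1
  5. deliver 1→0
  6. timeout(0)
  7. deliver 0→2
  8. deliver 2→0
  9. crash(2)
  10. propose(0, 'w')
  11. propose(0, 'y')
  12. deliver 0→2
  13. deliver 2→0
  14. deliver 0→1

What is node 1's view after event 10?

1. propose(0,'y'):  nop
2. deliver 0→2:  <2:back v0 y>
3. deliver 2→0:  <0:prim v0 y>
4. deliver 0→1:  <1:back v0 y>
5. deliver 1→0:  nop
6. timeout(0):  <0:back v1 y>
7. deliver 0→2:  <2:back v1 y>
8. deliver 2→0:  nop
9. crash(2):  <2:✗back v1 y>
10. propose(0,'w'):  nop

0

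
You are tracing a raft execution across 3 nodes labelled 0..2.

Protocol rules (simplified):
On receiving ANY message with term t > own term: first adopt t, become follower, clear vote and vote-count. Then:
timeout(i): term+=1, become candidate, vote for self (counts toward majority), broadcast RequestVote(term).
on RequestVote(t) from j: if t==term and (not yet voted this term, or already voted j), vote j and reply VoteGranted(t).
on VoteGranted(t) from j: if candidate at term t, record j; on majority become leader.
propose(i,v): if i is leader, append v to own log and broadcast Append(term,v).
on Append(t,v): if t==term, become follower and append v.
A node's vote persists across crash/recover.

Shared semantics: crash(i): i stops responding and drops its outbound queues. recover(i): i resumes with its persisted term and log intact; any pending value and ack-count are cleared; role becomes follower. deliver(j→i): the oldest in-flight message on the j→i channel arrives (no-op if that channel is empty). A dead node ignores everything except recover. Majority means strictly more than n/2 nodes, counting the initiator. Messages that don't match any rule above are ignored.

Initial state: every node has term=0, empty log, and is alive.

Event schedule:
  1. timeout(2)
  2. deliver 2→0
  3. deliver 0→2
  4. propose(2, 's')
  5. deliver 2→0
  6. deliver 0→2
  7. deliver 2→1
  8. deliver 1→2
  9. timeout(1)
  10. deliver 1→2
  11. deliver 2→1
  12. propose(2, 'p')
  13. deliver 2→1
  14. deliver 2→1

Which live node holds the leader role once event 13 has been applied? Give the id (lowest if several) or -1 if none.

1

1. timeout(2):  <2:cand t1 ->
2. deliver 2→0:  <0:foll t1 ->
3. deliver 0→2:  <2:lead t1 ->
4. propose(2,'s'):  <2:lead t1 s>
5. deliver 2→0:  <0:foll t1 s>
6. deliver 0→2:  nop
7. deliver 2→1:  <1:foll t1 ->
8. deliver 1→2:  nop
9. timeout(1):  <1:cand t2 ->
10. deliver 1→2:  <2:foll t2 s>
11. deliver 2→1:  nop
12. propose(2,'p'):  nop
13. deliver 2→1:  <1:lead t2 ->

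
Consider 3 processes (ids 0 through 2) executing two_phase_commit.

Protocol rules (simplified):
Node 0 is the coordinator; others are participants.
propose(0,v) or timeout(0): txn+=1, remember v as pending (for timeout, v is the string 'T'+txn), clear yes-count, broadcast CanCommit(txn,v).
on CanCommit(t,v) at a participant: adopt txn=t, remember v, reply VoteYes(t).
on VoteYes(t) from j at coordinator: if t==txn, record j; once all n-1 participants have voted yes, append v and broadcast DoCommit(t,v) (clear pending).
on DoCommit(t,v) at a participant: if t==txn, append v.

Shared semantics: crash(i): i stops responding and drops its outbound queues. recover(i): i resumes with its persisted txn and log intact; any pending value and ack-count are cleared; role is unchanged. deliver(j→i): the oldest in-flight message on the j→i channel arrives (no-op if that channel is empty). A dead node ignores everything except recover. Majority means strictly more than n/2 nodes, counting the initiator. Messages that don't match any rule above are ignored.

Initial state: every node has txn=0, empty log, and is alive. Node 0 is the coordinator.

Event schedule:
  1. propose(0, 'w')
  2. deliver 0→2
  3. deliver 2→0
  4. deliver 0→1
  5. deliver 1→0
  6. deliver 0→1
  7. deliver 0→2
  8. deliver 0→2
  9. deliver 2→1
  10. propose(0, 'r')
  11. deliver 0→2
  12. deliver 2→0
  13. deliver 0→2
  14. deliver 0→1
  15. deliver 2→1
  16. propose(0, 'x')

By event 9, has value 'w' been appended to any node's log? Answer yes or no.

step 1 propose(0,'w'): 0={coor,t=1,log=-}
step 2 deliver 0→2: 2={part,t=1,log=-}
step 3 deliver 2→0: —
step 4 deliver 0→1: 1={part,t=1,log=-}
step 5 deliver 1→0: 0={coor,t=1,log=w}
step 6 deliver 0→1: 1={part,t=1,log=w}
step 7 deliver 0→2: 2={part,t=1,log=w}
step 8 deliver 0→2: —
step 9 deliver 2→1: —

yes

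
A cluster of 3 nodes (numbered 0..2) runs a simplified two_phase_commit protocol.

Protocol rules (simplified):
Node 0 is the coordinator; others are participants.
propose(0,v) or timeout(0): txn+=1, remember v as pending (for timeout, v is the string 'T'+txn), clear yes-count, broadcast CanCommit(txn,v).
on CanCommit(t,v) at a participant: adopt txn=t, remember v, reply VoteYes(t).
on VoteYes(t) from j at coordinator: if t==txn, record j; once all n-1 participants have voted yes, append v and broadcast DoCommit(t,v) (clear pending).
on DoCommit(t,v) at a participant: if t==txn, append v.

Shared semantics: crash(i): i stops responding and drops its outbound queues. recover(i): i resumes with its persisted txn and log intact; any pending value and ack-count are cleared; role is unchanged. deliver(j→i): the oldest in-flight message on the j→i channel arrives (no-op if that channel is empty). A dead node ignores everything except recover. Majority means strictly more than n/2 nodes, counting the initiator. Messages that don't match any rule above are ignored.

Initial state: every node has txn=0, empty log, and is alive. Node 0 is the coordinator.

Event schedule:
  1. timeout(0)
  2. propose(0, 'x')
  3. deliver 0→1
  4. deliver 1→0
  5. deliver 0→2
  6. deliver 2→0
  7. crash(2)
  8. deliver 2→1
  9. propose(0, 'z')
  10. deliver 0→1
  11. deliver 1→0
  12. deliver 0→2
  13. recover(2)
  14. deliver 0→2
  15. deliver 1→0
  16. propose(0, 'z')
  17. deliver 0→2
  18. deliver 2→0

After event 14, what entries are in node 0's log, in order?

e1 timeout(0): 0[coor,t=1,-]
e2 propose(0,'x'): 0[coor,t=2,-]
e3 deliver 0→1: 1[part,t=1,-]
e4 deliver 1→0: ·
e5 deliver 0→2: 2[part,t=1,-]
e6 deliver 2→0: ·
e7 crash(2): 2[✗part,t=1,-]
e8 deliver 2→1: ·
e9 propose(0,'z'): 0[coor,t=3,-]
e10 deliver 0→1: 1[part,t=2,-]
e11 deliver 1→0: ·
e12 deliver 0→2: ·
e13 recover(2): 2[part,t=1,-]
e14 deliver 0→2: 2[part,t=2,-]

empty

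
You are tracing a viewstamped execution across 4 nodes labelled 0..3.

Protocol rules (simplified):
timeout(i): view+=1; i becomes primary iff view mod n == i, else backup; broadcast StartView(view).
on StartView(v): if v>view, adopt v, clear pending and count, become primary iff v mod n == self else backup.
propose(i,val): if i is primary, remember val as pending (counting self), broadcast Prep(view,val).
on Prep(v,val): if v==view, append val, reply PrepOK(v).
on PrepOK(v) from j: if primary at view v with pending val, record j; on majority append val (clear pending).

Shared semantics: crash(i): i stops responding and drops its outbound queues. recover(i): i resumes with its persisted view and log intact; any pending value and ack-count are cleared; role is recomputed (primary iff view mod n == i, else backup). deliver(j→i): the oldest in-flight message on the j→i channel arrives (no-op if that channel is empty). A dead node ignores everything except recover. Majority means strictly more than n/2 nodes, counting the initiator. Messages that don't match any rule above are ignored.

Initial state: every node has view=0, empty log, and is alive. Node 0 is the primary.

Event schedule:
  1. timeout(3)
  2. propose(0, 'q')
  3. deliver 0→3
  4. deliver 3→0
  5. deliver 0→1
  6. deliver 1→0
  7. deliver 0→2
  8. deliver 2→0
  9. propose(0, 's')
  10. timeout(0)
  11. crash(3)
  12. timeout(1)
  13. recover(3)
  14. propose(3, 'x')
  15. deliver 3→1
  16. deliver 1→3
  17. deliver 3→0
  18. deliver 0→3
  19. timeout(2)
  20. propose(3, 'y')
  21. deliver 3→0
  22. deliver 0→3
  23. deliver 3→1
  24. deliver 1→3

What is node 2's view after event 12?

0

step 1 timeout(3): 3={back,v=1,log=-}
step 2 propose(0,'q'): —
step 3 deliver 0→3: —
step 4 deliver 3→0: 0={back,v=1,log=-}
step 5 deliver 0→1: 1={back,v=0,log=q}
step 6 deliver 1→0: —
step 7 deliver 0→2: 2={back,v=0,log=q}
step 8 deliver 2→0: —
step 9 propose(0,'s'): —
step 10 timeout(0): 0={back,v=2,log=-}
step 11 crash(3): 3={✗back,v=1,log=-}
step 12 timeout(1): 1={prim,v=1,log=q}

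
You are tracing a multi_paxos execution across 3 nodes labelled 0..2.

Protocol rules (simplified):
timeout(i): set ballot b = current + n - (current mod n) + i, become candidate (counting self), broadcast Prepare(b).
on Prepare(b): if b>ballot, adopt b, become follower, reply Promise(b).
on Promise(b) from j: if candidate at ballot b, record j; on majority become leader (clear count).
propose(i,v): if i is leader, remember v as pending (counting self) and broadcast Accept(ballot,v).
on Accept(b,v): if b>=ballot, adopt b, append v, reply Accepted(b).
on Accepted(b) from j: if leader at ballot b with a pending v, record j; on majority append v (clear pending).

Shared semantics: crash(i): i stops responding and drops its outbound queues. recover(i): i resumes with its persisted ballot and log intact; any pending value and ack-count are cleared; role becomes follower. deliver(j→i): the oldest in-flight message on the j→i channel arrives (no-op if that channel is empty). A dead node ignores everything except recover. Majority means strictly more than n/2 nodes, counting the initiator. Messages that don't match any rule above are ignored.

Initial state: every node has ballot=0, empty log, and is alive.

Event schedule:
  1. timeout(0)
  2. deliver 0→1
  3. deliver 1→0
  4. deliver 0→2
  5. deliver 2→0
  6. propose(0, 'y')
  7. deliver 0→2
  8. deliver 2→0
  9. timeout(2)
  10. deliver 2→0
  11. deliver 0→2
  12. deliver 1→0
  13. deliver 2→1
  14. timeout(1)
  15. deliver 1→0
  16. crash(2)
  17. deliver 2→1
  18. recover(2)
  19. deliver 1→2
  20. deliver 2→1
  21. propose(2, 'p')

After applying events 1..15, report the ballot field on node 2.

1. timeout(0):  <0:cand b3 ->
2. deliver 0→1:  <1:foll b3 ->
3. deliver 1→0:  <0:lead b3 ->
4. deliver 0→2:  <2:foll b3 ->
5. deliver 2→0:  nop
6. propose(0,'y'):  nop
7. deliver 0→2:  <2:foll b3 y>
8. deliver 2→0:  <0:lead b3 y>
9. timeout(2):  <2:cand b8 y>
10. deliver 2→0:  <0:foll b8 y>
11. deliver 0→2:  <2:lead b8 y>
12. deliver 1→0:  nop
13. deliver 2→1:  <1:foll b8 ->
14. timeout(1):  <1:cand b10 ->
15. deliver 1→0:  <0:foll b10 y>

8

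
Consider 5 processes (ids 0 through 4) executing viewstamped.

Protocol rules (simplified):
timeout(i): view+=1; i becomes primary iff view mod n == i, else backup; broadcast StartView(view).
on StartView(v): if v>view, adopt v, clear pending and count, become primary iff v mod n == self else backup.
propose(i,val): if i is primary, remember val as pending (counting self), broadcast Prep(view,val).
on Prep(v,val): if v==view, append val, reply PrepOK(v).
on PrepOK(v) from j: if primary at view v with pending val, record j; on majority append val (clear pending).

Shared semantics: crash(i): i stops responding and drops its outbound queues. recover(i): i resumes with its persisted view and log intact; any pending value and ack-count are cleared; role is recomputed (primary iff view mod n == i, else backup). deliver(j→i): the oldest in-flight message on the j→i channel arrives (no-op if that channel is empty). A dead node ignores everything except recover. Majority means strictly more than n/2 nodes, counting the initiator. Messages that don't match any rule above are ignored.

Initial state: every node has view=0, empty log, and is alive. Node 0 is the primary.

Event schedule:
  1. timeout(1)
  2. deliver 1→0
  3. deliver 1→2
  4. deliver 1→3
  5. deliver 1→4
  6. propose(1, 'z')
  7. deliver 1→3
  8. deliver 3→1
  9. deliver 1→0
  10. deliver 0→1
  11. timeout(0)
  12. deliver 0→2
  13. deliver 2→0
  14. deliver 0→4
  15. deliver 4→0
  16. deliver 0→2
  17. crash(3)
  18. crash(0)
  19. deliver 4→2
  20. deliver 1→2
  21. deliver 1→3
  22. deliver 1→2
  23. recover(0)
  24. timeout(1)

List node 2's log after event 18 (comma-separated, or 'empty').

empty

e1 timeout(1): 1[prim,v=1,-]
e2 deliver 1→0: 0[back,v=1,-]
e3 deliver 1→2: 2[back,v=1,-]
e4 deliver 1→3: 3[back,v=1,-]
e5 deliver 1→4: 4[back,v=1,-]
e6 propose(1,'z'): ·
e7 deliver 1→3: 3[back,v=1,z]
e8 deliver 3→1: ·
e9 deliver 1→0: 0[back,v=1,z]
e10 deliver 0→1: 1[prim,v=1,z]
e11 timeout(0): 0[back,v=2,z]
e12 deliver 0→2: 2[prim,v=2,-]
e13 deliver 2→0: ·
e14 deliver 0→4: 4[back,v=2,-]
e15 deliver 4→0: ·
e16 deliver 0→2: ·
e17 crash(3): 3[✗back,v=1,z]
e18 crash(0): 0[✗back,v=2,z]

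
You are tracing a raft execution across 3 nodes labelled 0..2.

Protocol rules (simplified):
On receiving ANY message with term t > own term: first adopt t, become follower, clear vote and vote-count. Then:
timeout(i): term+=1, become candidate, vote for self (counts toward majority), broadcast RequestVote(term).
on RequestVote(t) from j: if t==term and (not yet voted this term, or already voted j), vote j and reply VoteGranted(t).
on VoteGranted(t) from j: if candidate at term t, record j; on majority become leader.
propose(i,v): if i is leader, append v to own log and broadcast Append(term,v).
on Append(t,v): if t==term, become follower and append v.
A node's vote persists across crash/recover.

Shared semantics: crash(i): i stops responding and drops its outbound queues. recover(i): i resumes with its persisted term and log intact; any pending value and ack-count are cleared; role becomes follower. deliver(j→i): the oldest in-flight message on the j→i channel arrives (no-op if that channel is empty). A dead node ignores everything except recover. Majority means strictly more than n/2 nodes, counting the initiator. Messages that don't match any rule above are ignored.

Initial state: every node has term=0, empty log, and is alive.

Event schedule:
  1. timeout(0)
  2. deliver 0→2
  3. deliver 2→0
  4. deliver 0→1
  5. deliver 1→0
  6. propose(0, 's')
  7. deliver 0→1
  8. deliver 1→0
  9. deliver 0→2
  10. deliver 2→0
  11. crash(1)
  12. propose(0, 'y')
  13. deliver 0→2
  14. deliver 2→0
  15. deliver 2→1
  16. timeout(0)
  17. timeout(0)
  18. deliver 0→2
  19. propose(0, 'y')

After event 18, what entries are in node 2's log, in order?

s,y

step 1 timeout(0): 0={cand,t=1,log=-}
step 2 deliver 0→2: 2={foll,t=1,log=-}
step 3 deliver 2→0: 0={lead,t=1,log=-}
step 4 deliver 0→1: 1={foll,t=1,log=-}
step 5 deliver 1→0: —
step 6 propose(0,'s'): 0={lead,t=1,log=s}
step 7 deliver 0→1: 1={foll,t=1,log=s}
step 8 deliver 1→0: —
step 9 deliver 0→2: 2={foll,t=1,log=s}
step 10 deliver 2→0: —
step 11 crash(1): 1={✗foll,t=1,log=s}
step 12 propose(0,'y'): 0={lead,t=1,log=s,y}
step 13 deliver 0→2: 2={foll,t=1,log=s,y}
step 14 deliver 2→0: —
step 15 deliver 2→1: —
step 16 timeout(0): 0={cand,t=2,log=s,y}
step 17 timeout(0): 0={cand,t=3,log=s,y}
step 18 deliver 0→2: 2={foll,t=2,log=s,y}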